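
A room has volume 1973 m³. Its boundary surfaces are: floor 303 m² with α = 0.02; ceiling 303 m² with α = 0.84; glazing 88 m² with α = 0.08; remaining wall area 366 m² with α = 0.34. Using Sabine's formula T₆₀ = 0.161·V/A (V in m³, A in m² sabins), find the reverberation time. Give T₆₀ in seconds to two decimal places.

Summing Sᵢαᵢ: 303·0.02 + 303·0.84 + 88·0.08 + 366·0.34 = 392.06 m².
T₆₀ = 0.161 × 1973 / 392.06 = 0.810 s.

0.81 s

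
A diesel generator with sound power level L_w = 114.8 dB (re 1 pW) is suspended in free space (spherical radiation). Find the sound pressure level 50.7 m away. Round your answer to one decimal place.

L_p = L_w − 10·log₁₀(4π·r²) with r = 50.7 m.
4π·r² = 3.23e+04 m², 10·log₁₀ of that is 45.092 dB.
L_p = 114.8 − 45.092 = 69.71 dB.

69.7 dB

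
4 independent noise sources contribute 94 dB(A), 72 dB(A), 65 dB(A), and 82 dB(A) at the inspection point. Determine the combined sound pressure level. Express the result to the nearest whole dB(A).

94 dB(A)

For uncorrelated sources the intensities add, so convert each level to linear form, sum, and take 10·log₁₀ of the total.
Σ 10^(L/10) = 10^(94/10) + 10^(72/10) + 10^(65/10) + 10^(82/10) = 2.689e+09.
L_total = 10·log₁₀(2.689e+09) = 94.30 dB(A).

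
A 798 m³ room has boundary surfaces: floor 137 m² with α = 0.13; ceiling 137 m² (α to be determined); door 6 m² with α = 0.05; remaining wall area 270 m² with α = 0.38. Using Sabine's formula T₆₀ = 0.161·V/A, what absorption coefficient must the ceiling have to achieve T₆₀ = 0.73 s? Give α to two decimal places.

0.40

A = 0.161·V/T₆₀ = 0.161·798/0.73 = 176.00 m² sabins.
Absorption from the other surfaces = 137·0.13 + 6·0.05 + 270·0.38 = 120.71 m², so the ceiling must supply 55.29 m² over 137 m².
α = 55.29/137 = 0.404.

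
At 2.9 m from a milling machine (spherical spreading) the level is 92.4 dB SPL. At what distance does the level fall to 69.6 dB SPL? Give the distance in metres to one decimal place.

Point-source spreading drops the level by 20·log₁₀(r₂/r₁); inverting, r₂/r₁ = 10^(ΔL/20).
r₂ = 2.9·10^((92.4−69.6)/20) = 2.9·10^(22.8/20) = 40.03 m.

40.0 m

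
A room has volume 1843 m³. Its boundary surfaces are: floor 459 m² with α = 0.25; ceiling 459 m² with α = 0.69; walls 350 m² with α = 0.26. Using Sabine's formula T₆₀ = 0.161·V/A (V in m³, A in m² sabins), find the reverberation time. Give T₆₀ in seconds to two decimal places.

0.57 s

A = Σ Sᵢαᵢ = 459·0.25 + 459·0.69 + 350·0.26 = 522.46 m².
T₆₀ = 0.161 × 1843 / 522.46 = 0.568 s.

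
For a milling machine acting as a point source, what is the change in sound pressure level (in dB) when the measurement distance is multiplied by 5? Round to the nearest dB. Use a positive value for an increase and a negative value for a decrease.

-14 dB

Point-source spreading: ΔL = −20·log₁₀(r₂/r₁).
ΔL = −20·log₁₀(5) = -13.98 dB.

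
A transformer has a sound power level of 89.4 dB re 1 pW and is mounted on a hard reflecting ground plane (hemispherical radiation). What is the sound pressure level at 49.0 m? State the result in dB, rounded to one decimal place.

Free-field hemispherical radiation: L_p = L_w − 10·log₁₀(2π·r²), r = 49.0 m.
2π·r² = 1.509e+04 m², 10·log₁₀ of that is 41.786 dB.
L_p = 89.4 − 41.786 = 47.61 dB.

47.6 dB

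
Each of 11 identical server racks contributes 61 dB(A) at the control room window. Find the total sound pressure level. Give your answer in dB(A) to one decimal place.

N identical incoherent sources raise the level by 10·log₁₀ N.
L_total = 61 + 10·log₁₀(11) = 61 + 10.414 = 71.41 dB(A).

71.4 dB(A)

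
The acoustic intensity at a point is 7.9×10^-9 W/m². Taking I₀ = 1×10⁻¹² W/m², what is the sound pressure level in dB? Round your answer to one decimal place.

39.0 dB

I/I₀ = 7.9×10^-9/10⁻¹² = 7.9×10^3, and L = 10·log₁₀(I/I₀).
L = 10·(0.8976 + 3) = 38.98 dB.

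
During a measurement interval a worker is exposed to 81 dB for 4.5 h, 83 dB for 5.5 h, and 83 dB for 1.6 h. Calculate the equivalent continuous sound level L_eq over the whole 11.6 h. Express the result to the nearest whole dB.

82 dB

L_eq = 10·log₁₀[(1/T)·Σ tᵢ·10^(Lᵢ/10)] with T = 11.6 h.
Σ tᵢ·10^(Lᵢ/10) = 4.5·10^(81/10) + 5.5·10^(83/10) + 1.6·10^(83/10) = 1.983e+09.
L_eq = 10·log₁₀(1.983e+09/11.6) = 82.33 dB.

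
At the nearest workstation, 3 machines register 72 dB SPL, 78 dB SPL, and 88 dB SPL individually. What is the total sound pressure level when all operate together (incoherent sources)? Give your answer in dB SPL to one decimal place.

For uncorrelated sources the intensities add, so convert each level to linear form, sum, and take 10·log₁₀ of the total.
Σ 10^(L/10) = 10^(72/10) + 10^(78/10) + 10^(88/10) = 7.099e+08.
L_total = 10·log₁₀(7.099e+08) = 88.51 dB SPL.

88.5 dB SPL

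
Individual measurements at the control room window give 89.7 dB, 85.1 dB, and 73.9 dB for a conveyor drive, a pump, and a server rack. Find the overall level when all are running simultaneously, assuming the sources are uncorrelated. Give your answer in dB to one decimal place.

For uncorrelated sources the intensities add, so convert each level to linear form, sum, and take 10·log₁₀ of the total.
Σ 10^(L/10) = 10^(89.7/10) + 10^(85.1/10) + 10^(73.9/10) = 1.281e+09.
L_total = 10·log₁₀(1.281e+09) = 91.08 dB.

91.1 dB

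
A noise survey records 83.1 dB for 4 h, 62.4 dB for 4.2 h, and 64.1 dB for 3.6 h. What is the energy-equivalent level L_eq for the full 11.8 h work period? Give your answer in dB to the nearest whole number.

78 dB

Weight each interval's intensity by its duration and average over T = 11.8 h:
Σ tᵢ·10^(Lᵢ/10) = 4·10^(83.1/10) + 4.2·10^(62.4/10) + 3.6·10^(64.1/10) = 8.332e+08.
L_eq = 10·log₁₀(8.332e+08/11.8) = 78.49 dB.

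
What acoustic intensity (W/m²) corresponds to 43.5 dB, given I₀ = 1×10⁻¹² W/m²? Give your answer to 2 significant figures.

I/I₀ = 10^(43.5/10) = 2.239e+04, so I = 2.239e+04 × 10⁻¹² W/m².

2.2e-08 W/m²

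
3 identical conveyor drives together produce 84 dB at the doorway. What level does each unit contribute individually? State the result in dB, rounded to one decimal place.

79.2 dB

3 equal contributions raise the level by 10·log₁₀ 3 = 4.771 dB, so each unit alone gives 84 − 4.771.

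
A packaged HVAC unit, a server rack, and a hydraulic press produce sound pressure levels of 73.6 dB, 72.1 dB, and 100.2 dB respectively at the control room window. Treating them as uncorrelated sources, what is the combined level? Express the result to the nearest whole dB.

100 dB

For uncorrelated sources the intensities add, so convert each level to linear form, sum, and take 10·log₁₀ of the total.
Σ 10^(L/10) = 10^(73.6/10) + 10^(72.1/10) + 10^(100.2/10) = 1.051e+10.
L_total = 10·log₁₀(1.051e+10) = 100.22 dB.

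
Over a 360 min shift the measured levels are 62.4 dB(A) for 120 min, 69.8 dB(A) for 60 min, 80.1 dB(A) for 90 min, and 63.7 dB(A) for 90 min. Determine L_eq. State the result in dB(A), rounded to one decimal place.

Weight each interval's intensity by its duration and average over T = 360 min:
Σ tᵢ·10^(Lᵢ/10) = 120·10^(62.4/10) + 60·10^(69.8/10) + 90·10^(80.1/10) + 90·10^(63.7/10) = 1.020e+10.
L_eq = 10·log₁₀(1.020e+10/360) = 74.52 dB(A).

74.5 dB(A)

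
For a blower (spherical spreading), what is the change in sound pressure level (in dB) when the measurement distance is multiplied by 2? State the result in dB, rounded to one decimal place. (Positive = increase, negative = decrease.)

-6.0 dB

Point-source spreading: ΔL = −20·log₁₀(r₂/r₁).
ΔL = −20·log₁₀(2) = -6.02 dB.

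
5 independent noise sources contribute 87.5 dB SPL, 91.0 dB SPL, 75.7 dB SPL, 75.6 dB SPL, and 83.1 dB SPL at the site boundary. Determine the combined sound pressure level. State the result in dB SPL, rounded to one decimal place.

For uncorrelated sources the intensities add, so convert each level to linear form, sum, and take 10·log₁₀ of the total.
Σ 10^(L/10) = 10^(87.5/10) + 10^(91.0/10) + 10^(75.7/10) + 10^(75.6/10) + 10^(83.1/10) = 2.099e+09.
L_total = 10·log₁₀(2.099e+09) = 93.22 dB SPL.

93.2 dB SPL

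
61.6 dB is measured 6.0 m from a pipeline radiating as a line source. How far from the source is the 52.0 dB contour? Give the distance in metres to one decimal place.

54.7 m

Line-source spreading drops the level by 10·log₁₀(r₂/r₁); inverting, r₂/r₁ = 10^(ΔL/10).
r₂ = 6.0·10^((61.6−52.0)/10) = 6.0·10^(9.6/10) = 54.72 m.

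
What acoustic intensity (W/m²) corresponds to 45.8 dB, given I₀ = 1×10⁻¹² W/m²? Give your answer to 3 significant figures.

I/I₀ = 10^(45.8/10) = 3.802e+04, so I = 3.802e+04 × 10⁻¹² W/m².

3.80e-08 W/m²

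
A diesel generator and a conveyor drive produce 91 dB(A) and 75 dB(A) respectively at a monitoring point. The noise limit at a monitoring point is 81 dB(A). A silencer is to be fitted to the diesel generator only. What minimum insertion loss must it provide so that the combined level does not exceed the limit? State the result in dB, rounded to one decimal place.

11.3 dB

The untreated sources together contribute 10^(75/10) = 3.162e+07, i.e. 75.00 dB(A).
To meet 81 dB(A) overall, the treated diesel generator may contribute at most 10^(81/10) − 3.162e+07 = 9.427e+07, i.e. 79.74 dB(A).
Required insertion loss = 91 − 79.74 = 11.26 dB.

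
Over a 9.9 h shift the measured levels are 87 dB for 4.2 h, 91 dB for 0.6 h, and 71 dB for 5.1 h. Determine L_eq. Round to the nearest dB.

The energy average is taken in the linear domain: L_eq = 10·log₁₀[(Σ tᵢ·10^(Lᵢ/10))/T], T = 9.9 h.
Σ tᵢ·10^(Lᵢ/10) = 4.2·10^(87/10) + 0.6·10^(91/10) + 5.1·10^(71/10) = 2.925e+09.
L_eq = 10·log₁₀(2.925e+09/9.9) = 84.70 dB.

85 dB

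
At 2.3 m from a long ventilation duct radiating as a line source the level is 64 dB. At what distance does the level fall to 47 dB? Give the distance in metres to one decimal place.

115.3 m

For a line source L₁ − L₂ = 10·log₁₀(r₂/r₁), so r₂ = r₁·10^((L₁−L₂)/10).
r₂ = 2.3·10^((64−47)/10) = 2.3·10^(17.0/10) = 115.27 m.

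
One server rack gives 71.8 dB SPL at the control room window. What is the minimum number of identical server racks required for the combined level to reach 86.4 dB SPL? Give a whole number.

N identical sources give L₁ + 10·log₁₀ N, so require 10·log₁₀ N ≥ 86.4 − 71.8 = 14.6 dB.
N ≥ 10^(14.6/10) = 28.840, so N = 29.

29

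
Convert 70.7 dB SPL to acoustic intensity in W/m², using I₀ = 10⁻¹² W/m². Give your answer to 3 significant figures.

1.17e-05 W/m²

L = 10·log₁₀(I/I₀) ⇒ I = I₀·10^(L/10) = 10⁻¹² × 10^7.07.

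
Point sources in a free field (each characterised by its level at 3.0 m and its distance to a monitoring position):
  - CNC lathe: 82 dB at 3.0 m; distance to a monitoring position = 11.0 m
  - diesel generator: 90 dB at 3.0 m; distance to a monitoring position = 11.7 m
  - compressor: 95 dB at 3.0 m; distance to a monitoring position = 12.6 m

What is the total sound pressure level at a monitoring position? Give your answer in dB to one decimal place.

84.1 dB

Apply inverse-square spreading to bring every level to the receiver, then sum 10^(L/10).
CNC lathe: 82 − 20·log₁₀(11.0/3.0) = 82 − 11.29 = 70.71 dB.
diesel generator: 90 − 20·log₁₀(11.7/3.0) = 90 − 11.82 = 78.18 dB.
compressor: 95 − 20·log₁₀(12.6/3.0) = 95 − 12.46 = 82.54 dB.
Σ 10^(L/10) = 2.568e+08 → L_total = 10·log₁₀(2.568e+08) = 84.10 dB.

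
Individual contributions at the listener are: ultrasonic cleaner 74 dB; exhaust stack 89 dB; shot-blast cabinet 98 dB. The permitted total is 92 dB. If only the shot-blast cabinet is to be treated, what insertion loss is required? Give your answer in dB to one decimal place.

Everything except the shot-blast cabinet sums to 10^(74/10) + 10^(89/10) = 8.194e+08 in linear terms, 89.14 dB.
To meet 92 dB overall, the treated shot-blast cabinet may contribute at most 10^(92/10) − 8.194e+08 = 7.654e+08, i.e. 88.84 dB.
So the shot-blast cabinet must be reduced from 98 to 88.84 dB: IL = 9.16 dB.

9.2 dB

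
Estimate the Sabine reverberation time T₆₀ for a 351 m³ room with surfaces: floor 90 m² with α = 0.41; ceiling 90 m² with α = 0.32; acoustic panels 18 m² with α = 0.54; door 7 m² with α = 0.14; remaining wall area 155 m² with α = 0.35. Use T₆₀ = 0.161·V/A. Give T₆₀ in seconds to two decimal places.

Total absorption A = 90·0.41 + 90·0.32 + 18·0.54 + 7·0.14 + 155·0.35 = 130.65 m² sabins.
T₆₀ = 0.161 × 351 / 130.65 = 0.433 s.

0.43 s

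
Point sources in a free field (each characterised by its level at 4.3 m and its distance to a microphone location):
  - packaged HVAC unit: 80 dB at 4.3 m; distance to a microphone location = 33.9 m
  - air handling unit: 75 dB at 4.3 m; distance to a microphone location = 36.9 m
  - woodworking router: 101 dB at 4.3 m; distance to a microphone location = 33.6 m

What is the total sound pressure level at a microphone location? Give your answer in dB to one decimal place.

83.2 dB

First find each source's level at the receiver (point-source: −20·log₁₀(r/r_ref)), then combine on an intensity basis.
packaged HVAC unit: 80 − 20·log₁₀(33.9/4.3) = 80 − 17.93 = 62.07 dB.
air handling unit: 75 − 20·log₁₀(36.9/4.3) = 75 − 18.67 = 56.33 dB.
woodworking router: 101 − 20·log₁₀(33.6/4.3) = 101 − 17.86 = 83.14 dB.
Σ 10^(L/10) = 2.082e+08 → L_total = 10·log₁₀(2.082e+08) = 83.19 dB.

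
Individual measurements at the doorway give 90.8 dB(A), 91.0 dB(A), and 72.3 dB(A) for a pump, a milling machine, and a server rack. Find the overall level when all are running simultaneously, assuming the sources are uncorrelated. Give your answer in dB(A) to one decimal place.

For uncorrelated sources the intensities add, so convert each level to linear form, sum, and take 10·log₁₀ of the total.
Σ 10^(L/10) = 10^(90.8/10) + 10^(91.0/10) + 10^(72.3/10) = 2.478e+09.
L_total = 10·log₁₀(2.478e+09) = 93.94 dB(A).

93.9 dB(A)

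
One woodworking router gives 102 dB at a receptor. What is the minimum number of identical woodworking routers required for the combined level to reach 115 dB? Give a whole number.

20

The shortfall is 115 − 102 = 13.0 dB, and N units add 10·log₁₀ N, so need 10·log₁₀ N ≥ 13.0.
N ≥ 10^(13.0/10) = 19.953, so N = 20.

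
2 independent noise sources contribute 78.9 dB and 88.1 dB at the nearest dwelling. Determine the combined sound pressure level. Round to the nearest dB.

Incoherent sources combine by intensity addition: L_total = 10·log₁₀(Σ 10^(L_i/10)).
Σ 10^(L/10) = 10^(78.9/10) + 10^(88.1/10) = 7.233e+08.
L_total = 10·log₁₀(7.233e+08) = 88.59 dB.

89 dB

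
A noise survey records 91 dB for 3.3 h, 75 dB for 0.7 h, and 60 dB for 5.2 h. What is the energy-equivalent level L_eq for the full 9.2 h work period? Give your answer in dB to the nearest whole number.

L_eq = 10·log₁₀[(1/T)·Σ tᵢ·10^(Lᵢ/10)] with T = 9.2 h.
Σ tᵢ·10^(Lᵢ/10) = 3.3·10^(91/10) + 0.7·10^(75/10) + 5.2·10^(60/10) = 4.182e+09.
L_eq = 10·log₁₀(4.182e+09/9.2) = 86.58 dB.

87 dB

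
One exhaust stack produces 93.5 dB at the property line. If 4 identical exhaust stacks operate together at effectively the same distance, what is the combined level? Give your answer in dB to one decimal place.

99.5 dB

N identical incoherent sources raise the level by 10·log₁₀ N.
L_total = 93.5 + 10·log₁₀(4) = 93.5 + 6.021 = 99.52 dB.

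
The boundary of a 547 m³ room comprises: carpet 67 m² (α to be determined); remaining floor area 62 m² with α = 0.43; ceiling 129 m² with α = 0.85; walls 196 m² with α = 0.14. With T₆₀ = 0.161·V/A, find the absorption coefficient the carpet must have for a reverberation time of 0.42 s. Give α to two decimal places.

Required total absorption A = 0.161·547/0.42 = 209.68 m².
Absorption from the other surfaces = 62·0.43 + 129·0.85 + 196·0.14 = 163.75 m², so the carpet must supply 45.93 m² over 67 m².
α = 45.93/67 = 0.686.

0.69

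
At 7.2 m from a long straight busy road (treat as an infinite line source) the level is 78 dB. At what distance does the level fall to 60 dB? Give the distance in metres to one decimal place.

454.3 m

Line-source spreading drops the level by 10·log₁₀(r₂/r₁); inverting, r₂/r₁ = 10^(ΔL/10).
r₂ = 7.2·10^((78−60)/10) = 7.2·10^(18.0/10) = 454.29 m.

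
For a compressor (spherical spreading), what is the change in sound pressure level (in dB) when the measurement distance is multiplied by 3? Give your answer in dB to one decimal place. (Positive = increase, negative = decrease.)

-9.5 dB

With spherical spreading the level changes by −20·log₁₀(r₂/r₁).
ΔL = −20·log₁₀(3) = -9.54 dB.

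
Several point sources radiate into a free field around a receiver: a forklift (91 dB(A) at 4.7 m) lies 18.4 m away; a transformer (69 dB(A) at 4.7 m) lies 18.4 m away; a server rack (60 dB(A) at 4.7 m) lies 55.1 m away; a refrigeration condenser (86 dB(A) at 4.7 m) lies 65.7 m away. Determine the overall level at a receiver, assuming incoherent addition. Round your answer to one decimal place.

79.3 dB(A)

First find each source's level at the receiver (point-source: −20·log₁₀(r/r_ref)), then combine on an intensity basis.
forklift: 91 − 20·log₁₀(18.4/4.7) = 91 − 11.85 = 79.15 dB(A).
transformer: 69 − 20·log₁₀(18.4/4.7) = 69 − 11.85 = 57.15 dB(A).
server rack: 60 − 20·log₁₀(55.1/4.7) = 60 − 21.38 = 38.62 dB(A).
refrigeration condenser: 86 − 20·log₁₀(65.7/4.7) = 86 − 22.91 = 63.09 dB(A).
Σ 10^(L/10) = 8.470e+07 → L_total = 10·log₁₀(8.470e+07) = 79.28 dB(A).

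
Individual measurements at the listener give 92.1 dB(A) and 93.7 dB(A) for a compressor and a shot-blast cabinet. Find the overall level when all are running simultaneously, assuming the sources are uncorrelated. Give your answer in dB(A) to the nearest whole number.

96 dB(A)

Incoherent sources combine by intensity addition: L_total = 10·log₁₀(Σ 10^(L_i/10)).
Σ 10^(L/10) = 10^(92.1/10) + 10^(93.7/10) = 3.966e+09.
L_total = 10·log₁₀(3.966e+09) = 95.98 dB(A).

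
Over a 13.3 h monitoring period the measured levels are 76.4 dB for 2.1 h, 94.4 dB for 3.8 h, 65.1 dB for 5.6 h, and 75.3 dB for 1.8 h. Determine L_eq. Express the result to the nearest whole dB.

89 dB

Weight each interval's intensity by its duration and average over T = 13.3 h:
Σ tᵢ·10^(Lᵢ/10) = 2.1·10^(76.4/10) + 3.8·10^(94.4/10) + 5.6·10^(65.1/10) + 1.8·10^(75.3/10) = 1.064e+10.
L_eq = 10·log₁₀(1.064e+10/13.3) = 89.03 dB.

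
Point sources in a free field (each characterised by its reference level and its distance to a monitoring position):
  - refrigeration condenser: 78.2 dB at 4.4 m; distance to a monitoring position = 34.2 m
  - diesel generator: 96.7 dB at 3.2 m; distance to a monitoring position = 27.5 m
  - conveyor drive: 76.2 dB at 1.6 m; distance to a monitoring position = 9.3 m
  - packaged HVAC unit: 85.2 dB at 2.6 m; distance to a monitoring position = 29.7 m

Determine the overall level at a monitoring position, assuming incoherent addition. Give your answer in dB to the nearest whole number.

78 dB

Apply inverse-square spreading to bring every level to the receiver, then sum 10^(L/10).
refrigeration condenser: 78.2 − 20·log₁₀(34.2/4.4) = 78.2 − 17.81 = 60.39 dB.
diesel generator: 96.7 − 20·log₁₀(27.5/3.2) = 96.7 − 18.68 = 78.02 dB.
conveyor drive: 76.2 − 20·log₁₀(9.3/1.6) = 76.2 − 15.29 = 60.91 dB.
packaged HVAC unit: 85.2 − 20·log₁₀(29.7/2.6) = 85.2 − 21.16 = 64.04 dB.
Σ 10^(L/10) = 6.820e+07 → L_total = 10·log₁₀(6.820e+07) = 78.34 dB.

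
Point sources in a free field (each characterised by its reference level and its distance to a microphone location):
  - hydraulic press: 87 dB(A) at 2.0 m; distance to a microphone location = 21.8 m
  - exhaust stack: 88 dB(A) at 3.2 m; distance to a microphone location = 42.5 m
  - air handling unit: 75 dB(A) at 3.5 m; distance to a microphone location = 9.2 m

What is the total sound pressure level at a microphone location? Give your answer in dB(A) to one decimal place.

70.9 dB(A)

Apply inverse-square spreading to bring every level to the receiver, then sum 10^(L/10).
hydraulic press: 87 − 20·log₁₀(21.8/2.0) = 87 − 20.75 = 66.25 dB(A).
exhaust stack: 88 − 20·log₁₀(42.5/3.2) = 88 − 22.46 = 65.54 dB(A).
air handling unit: 75 − 20·log₁₀(9.2/3.5) = 75 − 8.39 = 66.61 dB(A).
Σ 10^(L/10) = 1.237e+07 → L_total = 10·log₁₀(1.237e+07) = 70.92 dB(A).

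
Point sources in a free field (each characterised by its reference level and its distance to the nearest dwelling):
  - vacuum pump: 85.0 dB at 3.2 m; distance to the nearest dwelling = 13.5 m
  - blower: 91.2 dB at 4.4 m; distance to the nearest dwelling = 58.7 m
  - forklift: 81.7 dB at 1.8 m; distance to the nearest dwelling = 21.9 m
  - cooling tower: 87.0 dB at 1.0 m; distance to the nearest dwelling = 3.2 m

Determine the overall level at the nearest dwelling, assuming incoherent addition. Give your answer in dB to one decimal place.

78.8 dB

Apply inverse-square spreading to bring every level to the receiver, then sum 10^(L/10).
vacuum pump: 85.0 − 20·log₁₀(13.5/3.2) = 85.0 − 12.50 = 72.50 dB.
blower: 91.2 − 20·log₁₀(58.7/4.4) = 91.2 − 22.50 = 68.70 dB.
forklift: 81.7 − 20·log₁₀(21.9/1.8) = 81.7 − 21.70 = 60.00 dB.
cooling tower: 87.0 − 20·log₁₀(3.2/1.0) = 87.0 − 10.10 = 76.90 dB.
Σ 10^(L/10) = 7.512e+07 → L_total = 10·log₁₀(7.512e+07) = 78.76 dB.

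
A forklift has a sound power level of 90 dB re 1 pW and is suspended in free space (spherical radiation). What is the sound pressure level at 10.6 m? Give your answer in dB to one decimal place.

The power spreads over a sphere of area 4π·r², so L_p = L_w − 10·log₁₀(4π·r²).
4π·r² = 1412 m², 10·log₁₀ of that is 31.498 dB.
L_p = 90 − 31.498 = 58.50 dB.

58.5 dB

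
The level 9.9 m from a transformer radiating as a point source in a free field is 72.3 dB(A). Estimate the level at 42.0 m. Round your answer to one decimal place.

For a point source, L₂ = L₁ − 20·log₁₀(r₂/r₁).
L₂ = 72.3 − 20·log₁₀(42.0/9.9) = 72.3 − 12.552 = 59.75 dB(A).

59.7 dB(A)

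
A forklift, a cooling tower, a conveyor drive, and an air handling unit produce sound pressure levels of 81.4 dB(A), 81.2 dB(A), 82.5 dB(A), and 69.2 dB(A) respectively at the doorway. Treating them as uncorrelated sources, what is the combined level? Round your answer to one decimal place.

Incoherent sources combine by intensity addition: L_total = 10·log₁₀(Σ 10^(L_i/10)).
Σ 10^(L/10) = 10^(81.4/10) + 10^(81.2/10) + 10^(82.5/10) + 10^(69.2/10) = 4.560e+08.
L_total = 10·log₁₀(4.560e+08) = 86.59 dB(A).

86.6 dB(A)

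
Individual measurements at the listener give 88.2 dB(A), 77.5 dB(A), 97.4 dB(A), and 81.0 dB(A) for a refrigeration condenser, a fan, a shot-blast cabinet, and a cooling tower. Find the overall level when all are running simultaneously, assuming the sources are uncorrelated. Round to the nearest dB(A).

98 dB(A)

For uncorrelated sources the intensities add, so convert each level to linear form, sum, and take 10·log₁₀ of the total.
Σ 10^(L/10) = 10^(88.2/10) + 10^(77.5/10) + 10^(97.4/10) + 10^(81.0/10) = 6.338e+09.
L_total = 10·log₁₀(6.338e+09) = 98.02 dB(A).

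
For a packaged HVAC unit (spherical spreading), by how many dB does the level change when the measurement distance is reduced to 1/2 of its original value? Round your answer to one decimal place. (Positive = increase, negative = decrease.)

+6.0 dB

With spherical spreading the level changes by −20·log₁₀(r₂/r₁).
ΔL = −20·log₁₀(0.5) = +6.02 dB.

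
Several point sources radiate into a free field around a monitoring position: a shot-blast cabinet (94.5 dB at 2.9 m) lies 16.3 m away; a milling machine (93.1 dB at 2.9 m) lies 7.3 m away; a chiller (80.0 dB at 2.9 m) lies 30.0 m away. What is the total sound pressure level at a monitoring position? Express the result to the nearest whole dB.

86 dB

Propagate each source to the receiver with L = L_ref − 20·log₁₀(r/r_ref), then add intensities.
shot-blast cabinet: 94.5 − 20·log₁₀(16.3/2.9) = 94.5 − 15.00 = 79.50 dB.
milling machine: 93.1 − 20·log₁₀(7.3/2.9) = 93.1 − 8.02 = 85.08 dB.
chiller: 80.0 − 20·log₁₀(30.0/2.9) = 80.0 − 20.29 = 59.71 dB.
Σ 10^(L/10) = 4.124e+08 → L_total = 10·log₁₀(4.124e+08) = 86.15 dB.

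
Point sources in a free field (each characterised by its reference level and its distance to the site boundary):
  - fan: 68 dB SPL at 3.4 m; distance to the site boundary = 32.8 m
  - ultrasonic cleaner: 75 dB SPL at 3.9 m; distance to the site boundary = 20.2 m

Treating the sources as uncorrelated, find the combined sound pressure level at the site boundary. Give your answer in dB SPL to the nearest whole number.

First find each source's level at the receiver (point-source: −20·log₁₀(r/r_ref)), then combine on an intensity basis.
fan: 68 − 20·log₁₀(32.8/3.4) = 68 − 19.69 = 48.31 dB SPL.
ultrasonic cleaner: 75 − 20·log₁₀(20.2/3.9) = 75 − 14.29 = 60.71 dB SPL.
Σ 10^(L/10) = 1.247e+06 → L_total = 10·log₁₀(1.247e+06) = 60.96 dB SPL.

61 dB SPL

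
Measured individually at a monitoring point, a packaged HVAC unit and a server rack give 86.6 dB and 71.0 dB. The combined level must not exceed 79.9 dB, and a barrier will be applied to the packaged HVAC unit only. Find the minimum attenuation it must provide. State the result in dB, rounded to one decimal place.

Everything except the packaged HVAC unit sums to 10^(71.0/10) = 1.259e+07 in linear terms, 71.00 dB.
To meet 79.9 dB overall, the treated packaged HVAC unit may contribute at most 10^(79.9/10) − 1.259e+07 = 8.513e+07, i.e. 79.30 dB.
So the packaged HVAC unit must be reduced from 86.6 to 79.30 dB: IL = 7.30 dB.

7.3 dB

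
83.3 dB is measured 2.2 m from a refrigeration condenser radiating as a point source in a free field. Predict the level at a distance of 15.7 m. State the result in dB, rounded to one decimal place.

66.2 dB

Point-source attenuation: ΔL = 20·log₁₀(r₂/r₁) = 20·log₁₀(15.7/2.2) = 17.070 dB.
L₂ = 83.3 − 20·log₁₀(15.7/2.2) = 83.3 − 17.070 = 66.23 dB.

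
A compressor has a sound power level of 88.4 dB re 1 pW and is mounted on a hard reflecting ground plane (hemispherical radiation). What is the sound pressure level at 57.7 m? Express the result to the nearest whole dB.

The power spreads over a hemisphere of area 2π·r², so L_p = L_w − 10·log₁₀(2π·r²).
2π·r² = 2.092e+04 m², 10·log₁₀ of that is 43.205 dB.
L_p = 88.4 − 43.205 = 45.19 dB.

45 dB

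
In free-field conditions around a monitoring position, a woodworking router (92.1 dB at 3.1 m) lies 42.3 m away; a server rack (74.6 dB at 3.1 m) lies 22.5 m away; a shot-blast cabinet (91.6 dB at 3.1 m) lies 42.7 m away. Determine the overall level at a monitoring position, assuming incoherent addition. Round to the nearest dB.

72 dB

Propagate each source to the receiver with L = L_ref − 20·log₁₀(r/r_ref), then add intensities.
woodworking router: 92.1 − 20·log₁₀(42.3/3.1) = 92.1 − 22.70 = 69.40 dB.
server rack: 74.6 − 20·log₁₀(22.5/3.1) = 74.6 − 17.22 = 57.38 dB.
shot-blast cabinet: 91.6 − 20·log₁₀(42.7/3.1) = 91.6 − 22.78 = 68.82 dB.
Σ 10^(L/10) = 1.688e+07 → L_total = 10·log₁₀(1.688e+07) = 72.27 dB.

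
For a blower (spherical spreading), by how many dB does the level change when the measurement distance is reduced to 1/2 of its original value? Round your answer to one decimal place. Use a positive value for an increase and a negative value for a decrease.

Point-source spreading: ΔL = −20·log₁₀(r₂/r₁).
ΔL = −20·log₁₀(0.5) = +6.02 dB.

+6.0 dB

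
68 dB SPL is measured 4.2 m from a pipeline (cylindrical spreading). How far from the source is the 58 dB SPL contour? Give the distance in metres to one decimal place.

For a line source L₁ − L₂ = 10·log₁₀(r₂/r₁), so r₂ = r₁·10^((L₁−L₂)/10).
r₂ = 4.2·10^((68−58)/10) = 4.2·10^(10.0/10) = 42.00 m.

42.0 m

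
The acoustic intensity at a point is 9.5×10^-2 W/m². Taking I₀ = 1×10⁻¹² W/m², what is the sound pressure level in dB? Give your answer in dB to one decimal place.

109.8 dB

L = 10·log₁₀(I/I₀) = 10·log₁₀(9.5×10^-2/10⁻¹²) = 10·log₁₀(9.5×10^10).
L = 10·(0.9777 + 10) = 109.78 dB.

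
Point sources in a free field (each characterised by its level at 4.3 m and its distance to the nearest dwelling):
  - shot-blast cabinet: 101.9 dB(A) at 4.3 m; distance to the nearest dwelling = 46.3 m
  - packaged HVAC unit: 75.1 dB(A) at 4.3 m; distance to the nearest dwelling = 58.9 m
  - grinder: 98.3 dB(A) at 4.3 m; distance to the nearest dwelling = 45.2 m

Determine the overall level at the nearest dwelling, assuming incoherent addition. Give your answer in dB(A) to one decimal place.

82.9 dB(A)

First find each source's level at the receiver (point-source: −20·log₁₀(r/r_ref)), then combine on an intensity basis.
shot-blast cabinet: 101.9 − 20·log₁₀(46.3/4.3) = 101.9 − 20.64 = 81.26 dB(A).
packaged HVAC unit: 75.1 − 20·log₁₀(58.9/4.3) = 75.1 − 22.73 = 52.37 dB(A).
grinder: 98.3 − 20·log₁₀(45.2/4.3) = 98.3 − 20.43 = 77.87 dB(A).
Σ 10^(L/10) = 1.949e+08 → L_total = 10·log₁₀(1.949e+08) = 82.90 dB(A).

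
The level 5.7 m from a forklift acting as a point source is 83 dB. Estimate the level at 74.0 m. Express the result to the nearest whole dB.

61 dB

Spherical spreading from a point source gives a 20·log₁₀(r₂/r₁) drop.
L₂ = 83 − 20·log₁₀(74.0/5.7) = 83 − 22.267 = 60.73 dB.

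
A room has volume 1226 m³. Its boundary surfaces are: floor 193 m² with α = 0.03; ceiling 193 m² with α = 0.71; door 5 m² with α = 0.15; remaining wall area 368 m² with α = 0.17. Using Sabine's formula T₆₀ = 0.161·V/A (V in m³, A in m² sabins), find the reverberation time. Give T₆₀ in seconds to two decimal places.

Total absorption A = 193·0.03 + 193·0.71 + 5·0.15 + 368·0.17 = 206.13 m² sabins.
T₆₀ = 0.161·V/A = 0.161·1226/206.13 = 0.958 s.

0.96 s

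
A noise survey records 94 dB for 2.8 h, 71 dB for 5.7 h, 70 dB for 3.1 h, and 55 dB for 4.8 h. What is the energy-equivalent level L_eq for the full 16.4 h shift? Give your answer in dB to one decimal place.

L_eq = 10·log₁₀[(1/T)·Σ tᵢ·10^(Lᵢ/10)] with T = 16.4 h.
Σ tᵢ·10^(Lᵢ/10) = 2.8·10^(94/10) + 5.7·10^(71/10) + 3.1·10^(70/10) + 4.8·10^(55/10) = 7.138e+09.
L_eq = 10·log₁₀(7.138e+09/16.4) = 86.39 dB.

86.4 dB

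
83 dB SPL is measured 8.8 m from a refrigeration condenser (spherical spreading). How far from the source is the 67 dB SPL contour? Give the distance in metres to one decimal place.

Point-source spreading drops the level by 20·log₁₀(r₂/r₁); inverting, r₂/r₁ = 10^(ΔL/20).
r₂ = 8.8·10^((83−67)/20) = 8.8·10^(16.0/20) = 55.52 m.

55.5 m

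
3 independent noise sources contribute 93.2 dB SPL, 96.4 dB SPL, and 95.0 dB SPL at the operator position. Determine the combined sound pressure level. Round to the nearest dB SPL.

100 dB SPL

For uncorrelated sources the intensities add, so convert each level to linear form, sum, and take 10·log₁₀ of the total.
Σ 10^(L/10) = 10^(93.2/10) + 10^(96.4/10) + 10^(95.0/10) = 9.617e+09.
L_total = 10·log₁₀(9.617e+09) = 99.83 dB SPL.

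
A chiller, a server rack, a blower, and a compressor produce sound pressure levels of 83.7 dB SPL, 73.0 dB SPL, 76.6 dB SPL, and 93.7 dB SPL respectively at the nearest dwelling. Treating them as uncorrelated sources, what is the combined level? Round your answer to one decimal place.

94.2 dB SPL

For uncorrelated sources the intensities add, so convert each level to linear form, sum, and take 10·log₁₀ of the total.
Σ 10^(L/10) = 10^(83.7/10) + 10^(73.0/10) + 10^(76.6/10) + 10^(93.7/10) = 2.644e+09.
L_total = 10·log₁₀(2.644e+09) = 94.22 dB SPL.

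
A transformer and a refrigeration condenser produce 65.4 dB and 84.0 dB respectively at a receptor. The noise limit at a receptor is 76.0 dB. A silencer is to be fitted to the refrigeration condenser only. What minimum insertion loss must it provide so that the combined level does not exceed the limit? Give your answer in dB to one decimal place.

The untreated sources together contribute 10^(65.4/10) = 3.467e+06, i.e. 65.40 dB.
To meet 76.0 dB overall, the treated refrigeration condenser may contribute at most 10^(76.0/10) − 3.467e+06 = 3.634e+07, i.e. 75.60 dB.
Required insertion loss = 84.0 − 75.60 = 8.40 dB.

8.4 dB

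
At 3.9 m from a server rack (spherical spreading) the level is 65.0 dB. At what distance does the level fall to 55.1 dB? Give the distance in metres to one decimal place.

12.2 m

Point-source spreading drops the level by 20·log₁₀(r₂/r₁); inverting, r₂/r₁ = 10^(ΔL/20).
r₂ = 3.9·10^((65.0−55.1)/20) = 3.9·10^(9.9/20) = 12.19 m.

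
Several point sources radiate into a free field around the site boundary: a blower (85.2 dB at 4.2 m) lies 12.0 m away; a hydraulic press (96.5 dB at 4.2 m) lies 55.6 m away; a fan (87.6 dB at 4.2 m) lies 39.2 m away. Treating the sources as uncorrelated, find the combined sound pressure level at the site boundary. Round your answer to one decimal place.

78.6 dB

Apply inverse-square spreading to bring every level to the receiver, then sum 10^(L/10).
blower: 85.2 − 20·log₁₀(12.0/4.2) = 85.2 − 9.12 = 76.08 dB.
hydraulic press: 96.5 − 20·log₁₀(55.6/4.2) = 96.5 − 22.44 = 74.06 dB.
fan: 87.6 − 20·log₁₀(39.2/4.2) = 87.6 − 19.40 = 68.20 dB.
Σ 10^(L/10) = 7.266e+07 → L_total = 10·log₁₀(7.266e+07) = 78.61 dB.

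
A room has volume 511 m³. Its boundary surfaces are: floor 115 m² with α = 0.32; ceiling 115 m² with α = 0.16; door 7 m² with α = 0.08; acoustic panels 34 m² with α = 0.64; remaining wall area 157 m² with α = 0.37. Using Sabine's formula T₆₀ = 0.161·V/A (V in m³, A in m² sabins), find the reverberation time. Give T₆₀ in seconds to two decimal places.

A = Σ Sᵢαᵢ = 115·0.32 + 115·0.16 + 7·0.08 + 34·0.64 + 157·0.37 = 135.61 m².
T₆₀ = 0.161·V/A = 0.161·511/135.61 = 0.607 s.

0.61 s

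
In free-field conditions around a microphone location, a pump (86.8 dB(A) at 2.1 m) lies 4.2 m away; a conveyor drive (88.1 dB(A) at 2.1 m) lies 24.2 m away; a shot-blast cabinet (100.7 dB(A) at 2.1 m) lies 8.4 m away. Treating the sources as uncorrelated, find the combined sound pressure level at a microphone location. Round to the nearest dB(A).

First find each source's level at the receiver (point-source: −20·log₁₀(r/r_ref)), then combine on an intensity basis.
pump: 86.8 − 20·log₁₀(4.2/2.1) = 86.8 − 6.02 = 80.78 dB(A).
conveyor drive: 88.1 − 20·log₁₀(24.2/2.1) = 88.1 − 21.23 = 66.87 dB(A).
shot-blast cabinet: 100.7 − 20·log₁₀(8.4/2.1) = 100.7 − 12.04 = 88.66 dB(A).
Σ 10^(L/10) = 8.588e+08 → L_total = 10·log₁₀(8.588e+08) = 89.34 dB(A).

89 dB(A)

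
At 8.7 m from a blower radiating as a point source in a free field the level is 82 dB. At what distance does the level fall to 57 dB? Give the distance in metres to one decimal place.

Point-source spreading drops the level by 20·log₁₀(r₂/r₁); inverting, r₂/r₁ = 10^(ΔL/20).
r₂ = 8.7·10^((82−57)/20) = 8.7·10^(25.0/20) = 154.71 m.

154.7 m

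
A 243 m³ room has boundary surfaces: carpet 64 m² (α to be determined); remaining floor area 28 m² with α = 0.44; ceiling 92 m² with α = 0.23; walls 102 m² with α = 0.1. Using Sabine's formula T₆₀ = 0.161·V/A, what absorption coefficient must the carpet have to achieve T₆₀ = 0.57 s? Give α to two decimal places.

A = 0.161·V/T₆₀ = 0.161·243/0.57 = 68.64 m² sabins.
Absorption from the other surfaces = 28·0.44 + 92·0.23 + 102·0.1 = 43.68 m², so the carpet must supply 24.96 m² over 64 m².
α = 24.96/64 = 0.390.

0.39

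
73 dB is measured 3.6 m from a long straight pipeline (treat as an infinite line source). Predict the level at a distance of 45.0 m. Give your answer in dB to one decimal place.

Line-source attenuation: ΔL = 10·log₁₀(r₂/r₁) = 10·log₁₀(45.0/3.6) = 10.969 dB.
L₂ = 73 − 10·log₁₀(45.0/3.6) = 73 − 10.969 = 62.03 dB.

62.0 dB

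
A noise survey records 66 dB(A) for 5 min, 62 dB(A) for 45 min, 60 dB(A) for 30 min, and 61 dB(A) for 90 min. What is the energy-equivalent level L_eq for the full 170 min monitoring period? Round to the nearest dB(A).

61 dB(A)

The energy average is taken in the linear domain: L_eq = 10·log₁₀[(Σ tᵢ·10^(Lᵢ/10))/T], T = 170 min.
Σ tᵢ·10^(Lᵢ/10) = 5·10^(66/10) + 45·10^(62/10) + 30·10^(60/10) + 90·10^(61/10) = 2.345e+08.
L_eq = 10·log₁₀(2.345e+08/170) = 61.40 dB(A).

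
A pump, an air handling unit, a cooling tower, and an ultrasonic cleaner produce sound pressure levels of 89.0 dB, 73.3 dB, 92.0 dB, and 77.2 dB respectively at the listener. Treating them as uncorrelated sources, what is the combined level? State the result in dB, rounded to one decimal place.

Incoherent sources combine by intensity addition: L_total = 10·log₁₀(Σ 10^(L_i/10)).
Σ 10^(L/10) = 10^(89.0/10) + 10^(73.3/10) + 10^(92.0/10) + 10^(77.2/10) = 2.453e+09.
L_total = 10·log₁₀(2.453e+09) = 93.90 dB.

93.9 dB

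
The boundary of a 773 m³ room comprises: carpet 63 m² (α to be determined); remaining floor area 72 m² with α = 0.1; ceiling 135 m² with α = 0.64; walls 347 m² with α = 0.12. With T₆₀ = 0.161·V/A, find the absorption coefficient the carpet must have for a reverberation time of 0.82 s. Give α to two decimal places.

Required total absorption A = 0.161·773/0.82 = 151.77 m².
Absorption from the other surfaces = 72·0.1 + 135·0.64 + 347·0.12 = 135.24 m², so the carpet must supply 16.53 m² over 63 m².
α = 16.53/63 = 0.262.

0.26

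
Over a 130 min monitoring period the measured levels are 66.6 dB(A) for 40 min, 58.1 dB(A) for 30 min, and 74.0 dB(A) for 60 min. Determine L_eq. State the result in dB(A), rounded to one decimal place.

The energy average is taken in the linear domain: L_eq = 10·log₁₀[(Σ tᵢ·10^(Lᵢ/10))/T], T = 130 min.
Σ tᵢ·10^(Lᵢ/10) = 40·10^(66.6/10) + 30·10^(58.1/10) + 60·10^(74.0/10) = 1.709e+09.
L_eq = 10·log₁₀(1.709e+09/130) = 71.19 dB(A).

71.2 dB(A)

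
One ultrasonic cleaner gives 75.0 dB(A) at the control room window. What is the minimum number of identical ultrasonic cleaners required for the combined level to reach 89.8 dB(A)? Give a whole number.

31

N identical sources give L₁ + 10·log₁₀ N, so require 10·log₁₀ N ≥ 89.8 − 75.0 = 14.8 dB.
N ≥ 10^(14.8/10) = 30.200, so N = 31.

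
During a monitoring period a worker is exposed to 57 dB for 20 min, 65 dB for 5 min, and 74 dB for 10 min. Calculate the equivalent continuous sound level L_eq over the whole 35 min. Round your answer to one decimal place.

Weight each interval's intensity by its duration and average over T = 35 min:
Σ tᵢ·10^(Lᵢ/10) = 20·10^(57/10) + 5·10^(65/10) + 10·10^(74/10) = 2.770e+08.
L_eq = 10·log₁₀(2.770e+08/35) = 68.98 dB.

69.0 dB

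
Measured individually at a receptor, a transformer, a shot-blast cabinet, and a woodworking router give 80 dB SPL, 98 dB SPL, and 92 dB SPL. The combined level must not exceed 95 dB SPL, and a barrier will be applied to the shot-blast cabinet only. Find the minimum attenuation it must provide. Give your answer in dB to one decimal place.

Everything except the shot-blast cabinet sums to 10^(80/10) + 10^(92/10) = 1.685e+09 in linear terms, 92.27 dB SPL.
The limit corresponds to 10^(95/10) = 3.162e+09; subtracting the fixed part leaves 1.477e+09 for the shot-blast cabinet, i.e. 91.69 dB SPL.
So the shot-blast cabinet must be reduced from 98 to 91.69 dB SPL: IL = 6.31 dB.

6.3 dB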